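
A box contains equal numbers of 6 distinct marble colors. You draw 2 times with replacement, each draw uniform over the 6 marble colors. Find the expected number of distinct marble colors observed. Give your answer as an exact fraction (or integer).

Let Xⱼ=1 if type j appears at least once. P(Xⱼ=1) = 1 − ((6−1)/6)^2 = 11/36.
E[#distinct] = 6·11/36 = 11/6.

11/6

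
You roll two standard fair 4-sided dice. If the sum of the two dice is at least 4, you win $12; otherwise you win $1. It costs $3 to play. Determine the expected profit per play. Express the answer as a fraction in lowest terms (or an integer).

111/16 dollars

E[payout] = (3/16)·1 + (13/16)·12 = 159/16
Expected profit = 159/16 − 3 = 111/16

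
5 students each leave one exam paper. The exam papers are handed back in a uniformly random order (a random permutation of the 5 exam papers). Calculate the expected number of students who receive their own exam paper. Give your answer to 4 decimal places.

1.0000

Let Xᵢ = 1 if person i gets their own exam paper. For each i, P(Xᵢ=1) = 1/5.
By linearity of expectation, E[X₁+…+X_5] = 5·(1/5) = 1.
≈ 1.0000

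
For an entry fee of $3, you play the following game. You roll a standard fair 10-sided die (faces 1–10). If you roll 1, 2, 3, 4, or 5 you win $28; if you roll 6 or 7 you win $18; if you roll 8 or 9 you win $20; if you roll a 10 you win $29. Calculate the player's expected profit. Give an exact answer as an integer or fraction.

43/2 dollars

E[payout] = (1/5)·18 + (1/5)·20 + (1/2)·28 + (1/10)·29 = 49/2
Expected profit = 49/2 − 3 = 43/2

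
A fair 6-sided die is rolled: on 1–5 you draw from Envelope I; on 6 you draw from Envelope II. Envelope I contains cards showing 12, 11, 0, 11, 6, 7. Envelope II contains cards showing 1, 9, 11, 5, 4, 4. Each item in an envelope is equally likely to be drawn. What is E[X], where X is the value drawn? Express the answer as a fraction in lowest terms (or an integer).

269/36

E[X | Envelope I] = (12 + 11 + 0 + 11 + 6 + 7)/6 = 47/6
E[X | Envelope II] = (1 + 9 + 11 + 5 + 4 + 4)/6 = 17/3
E[X] = (5/6)·47/6 + (1/6)·17/3 = 269/36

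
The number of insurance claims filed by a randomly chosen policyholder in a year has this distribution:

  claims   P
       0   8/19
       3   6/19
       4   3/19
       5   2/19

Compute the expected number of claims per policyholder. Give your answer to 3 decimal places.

E[X] = (8/19)·0 + (6/19)·3 + (3/19)·4 + (2/19)·5
     = 40/19 ≈ 2.105

2.105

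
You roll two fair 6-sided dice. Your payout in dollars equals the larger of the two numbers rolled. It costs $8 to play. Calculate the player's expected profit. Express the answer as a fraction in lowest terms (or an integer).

-127/36 dollars

Distribution of the larger of the two numbers rolled: 1 w.p. 1/36, 2 w.p. 1/12, 3 w.p. 5/36, 4 w.p. 7/36, 5 w.p. 1/4, 6 w.p. 11/36
E[payout] = (1/36)·1 + (1/12)·2 + (5/36)·3 + (7/36)·4 + (1/4)·5 + (11/36)·6 = 161/36
Expected profit = 161/36 − 8 = -127/36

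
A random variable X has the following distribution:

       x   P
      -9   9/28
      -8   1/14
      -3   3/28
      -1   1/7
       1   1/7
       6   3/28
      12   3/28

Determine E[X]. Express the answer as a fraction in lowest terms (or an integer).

E[X] = (9/28)·(-9) + (1/14)·(-8) + (3/28)·(-3) + (1/7)·(-1) + (1/7)·1 + (3/28)·6 + (3/28)·12
     = -13/7

-13/7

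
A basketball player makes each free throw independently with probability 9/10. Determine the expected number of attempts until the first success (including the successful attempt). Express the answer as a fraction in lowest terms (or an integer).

10/9

For a geometric distribution, E[trials] = 1/p = 1/(9/10) = 10/9.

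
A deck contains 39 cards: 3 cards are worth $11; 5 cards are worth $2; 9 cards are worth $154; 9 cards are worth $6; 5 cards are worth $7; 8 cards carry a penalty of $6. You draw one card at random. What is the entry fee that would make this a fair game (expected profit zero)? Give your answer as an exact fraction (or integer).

E[payout] = (3/39)·11 + (5/39)·2 + (9/39)·154 + (9/39)·6 + (5/39)·7 + (8/39)·(-6) = 490/13
Fair fee = E[payout] = 490/13

490/13 dollars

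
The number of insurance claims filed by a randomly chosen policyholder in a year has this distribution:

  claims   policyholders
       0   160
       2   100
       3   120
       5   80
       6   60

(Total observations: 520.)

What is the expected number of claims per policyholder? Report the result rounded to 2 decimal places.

2.54

Total = 520, so P(claims=0) = 160/520, etc.
E[X] = (4/13)·0 + (5/26)·2 + (3/13)·3 + (2/13)·5 + (3/26)·6
     = 33/13 ≈ 2.54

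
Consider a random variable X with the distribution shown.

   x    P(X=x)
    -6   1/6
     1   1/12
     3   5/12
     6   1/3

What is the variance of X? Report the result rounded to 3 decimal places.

16.389

E[X] = (1/6)·(-6) + (1/12)·1 + (5/12)·3 + (1/3)·6 = 7/3
E[X²] = (1/6)·36 + (1/12)·1 + (5/12)·9 + (1/3)·36 = 131/6
Var(X) = 131/6 − (7/3)² = 295/18 ≈ 16.389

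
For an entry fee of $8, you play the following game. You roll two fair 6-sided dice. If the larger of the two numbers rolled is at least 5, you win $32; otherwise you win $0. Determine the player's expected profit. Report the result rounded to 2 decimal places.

$9.78

E[payout] = (4/9)·0 + (5/9)·32 = 160/9
Expected profit = 160/9 − 8 = 88/9 ≈ $9.78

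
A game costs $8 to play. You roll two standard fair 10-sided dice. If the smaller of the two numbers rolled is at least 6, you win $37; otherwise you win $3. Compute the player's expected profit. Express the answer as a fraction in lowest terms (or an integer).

E[payout] = (3/4)·3 + (1/4)·37 = 23/2
Expected profit = 23/2 − 8 = 7/2

7/2 dollars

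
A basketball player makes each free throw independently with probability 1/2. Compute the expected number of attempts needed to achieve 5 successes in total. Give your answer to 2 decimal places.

By linearity (sum of 5 independent geometric waits), E[trials] = 5/p = 5/(1/2) = 10.
≈ 10.00

10.00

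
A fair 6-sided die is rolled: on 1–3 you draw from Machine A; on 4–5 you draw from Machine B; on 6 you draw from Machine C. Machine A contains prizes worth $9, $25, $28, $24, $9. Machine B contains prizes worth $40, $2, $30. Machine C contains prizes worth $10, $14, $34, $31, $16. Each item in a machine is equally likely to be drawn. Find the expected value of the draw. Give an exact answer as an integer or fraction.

$21

E[X | Machine A] = (9 + 25 + 28 + 24 + 9)/5 = 19
E[X | Machine B] = (40 + 2 + 30)/3 = 24
E[X | Machine C] = (10 + 14 + 34 + 31 + 16)/5 = 21
E[X] = (1/2)·19 + (1/3)·24 + (1/6)·21 = 21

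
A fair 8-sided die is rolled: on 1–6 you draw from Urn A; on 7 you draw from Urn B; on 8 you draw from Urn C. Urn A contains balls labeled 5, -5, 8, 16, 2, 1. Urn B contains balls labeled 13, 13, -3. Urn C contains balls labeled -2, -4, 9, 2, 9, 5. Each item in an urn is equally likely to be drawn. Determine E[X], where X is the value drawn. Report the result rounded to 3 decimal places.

E[X | Urn A] = (5 − 5 + 8 + 16 + 2 + 1)/6 = 9/2
E[X | Urn B] = (13 + 13 − 3)/3 = 23/3
E[X | Urn C] = (-2 − 4 + 9 + 2 + 9 + 5)/6 = 19/6
E[X] = (3/4)·9/2 + (1/8)·23/3 + (1/8)·19/6 = 227/48 ≈ 4.729

4.729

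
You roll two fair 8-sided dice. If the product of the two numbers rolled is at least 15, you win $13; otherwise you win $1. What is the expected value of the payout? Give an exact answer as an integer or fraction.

121/16 dollars

E[payout] = (29/64)·1 + (35/64)·13 = 121/16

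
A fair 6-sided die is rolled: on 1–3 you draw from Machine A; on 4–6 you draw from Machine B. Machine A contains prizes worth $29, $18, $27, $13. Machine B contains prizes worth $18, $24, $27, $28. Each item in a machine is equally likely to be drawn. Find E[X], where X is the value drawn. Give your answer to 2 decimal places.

E[X | Machine A] = (29 + 18 + 27 + 13)/4 = 87/4
E[X | Machine B] = (18 + 24 + 27 + 28)/4 = 97/4
E[X] = (1/2)·87/4 + (1/2)·97/4 = 23 ≈ 23.00

$23.00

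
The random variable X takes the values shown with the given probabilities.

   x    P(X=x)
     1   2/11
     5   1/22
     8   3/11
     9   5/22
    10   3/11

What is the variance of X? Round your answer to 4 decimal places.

E[X] = (2/11)·1 + (1/22)·5 + (3/11)·8 + (5/22)·9 + (3/11)·10 = 81/11
E[X²] = (2/11)·1 + (1/22)·25 + (3/11)·64 + (5/22)·81 + (3/11)·100 = 709/11
Var(X) = 709/11 − (81/11)² = 1238/121 ≈ 10.2314

10.2314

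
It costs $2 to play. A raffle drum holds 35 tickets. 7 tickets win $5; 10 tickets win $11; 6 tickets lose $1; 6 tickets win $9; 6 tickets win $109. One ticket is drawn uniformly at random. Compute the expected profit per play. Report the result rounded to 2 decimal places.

$22.20

E[payout] = (7/35)·5 + (10/35)·11 + (6/35)·(-1) + (6/35)·9 + (6/35)·109 = 121/5
Expected profit = 121/5 − 2 = 111/5 ≈ $22.20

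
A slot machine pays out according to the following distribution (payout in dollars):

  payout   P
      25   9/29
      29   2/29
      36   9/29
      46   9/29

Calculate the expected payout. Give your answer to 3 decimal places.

E[X] = (9/29)·25 + (2/29)·29 + (9/29)·36 + (9/29)·46
     = 1021/29 ≈ 35.207

$35.207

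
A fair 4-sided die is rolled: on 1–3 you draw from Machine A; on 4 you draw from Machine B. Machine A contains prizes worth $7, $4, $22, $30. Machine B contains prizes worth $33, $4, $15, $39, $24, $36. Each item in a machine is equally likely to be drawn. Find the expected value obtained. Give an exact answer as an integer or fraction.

869/48 dollars

E[X | Machine A] = (7 + 4 + 22 + 30)/4 = 63/4
E[X | Machine B] = (33 + 4 + 15 + 39 + 24 + 36)/6 = 151/6
E[X] = (3/4)·63/4 + (1/4)·151/6 = 869/48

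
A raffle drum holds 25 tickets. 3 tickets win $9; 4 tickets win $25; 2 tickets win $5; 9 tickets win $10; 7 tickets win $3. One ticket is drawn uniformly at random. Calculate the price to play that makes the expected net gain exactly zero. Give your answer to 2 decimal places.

E[payout] = (3/25)·9 + (4/25)·25 + (2/25)·5 + (9/25)·10 + (7/25)·3 = 248/25
Fair fee = E[payout] = 248/25 ≈ $9.92

$9.92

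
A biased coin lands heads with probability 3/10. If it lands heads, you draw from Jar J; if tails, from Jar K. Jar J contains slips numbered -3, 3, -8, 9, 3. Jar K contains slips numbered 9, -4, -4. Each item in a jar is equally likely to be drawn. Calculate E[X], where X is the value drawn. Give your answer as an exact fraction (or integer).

E[X | Jar J] = (-3 + 3 − 8 + 9 + 3)/5 = 4/5
E[X | Jar K] = (9 − 4 − 4)/3 = 1/3
E[X] = (3/10)·4/5 + (7/10)·1/3 = 71/150

71/150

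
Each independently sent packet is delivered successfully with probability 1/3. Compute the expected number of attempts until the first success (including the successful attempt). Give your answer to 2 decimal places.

3.00

For a geometric distribution, E[trials] = 1/p = 1/(1/3) = 3.
≈ 3.00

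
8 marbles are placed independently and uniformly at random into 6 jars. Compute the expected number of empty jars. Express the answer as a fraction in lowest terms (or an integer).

Let Xⱼ=1 if jar j is empty. P(Xⱼ=1) = ((6-1)/6)^8 = 390625/1679616.
By linearity, E[#empty] = 6·390625/1679616 = 390625/279936.

390625/279936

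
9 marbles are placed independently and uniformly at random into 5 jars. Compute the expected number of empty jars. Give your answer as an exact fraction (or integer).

262144/390625

Let Xⱼ=1 if jar j is empty. P(Xⱼ=1) = ((5-1)/5)^9 = 262144/1953125.
By linearity, E[#empty] = 5·262144/1953125 = 262144/390625.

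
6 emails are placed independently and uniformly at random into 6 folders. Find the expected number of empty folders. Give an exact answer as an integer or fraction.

15625/7776

Let Xⱼ=1 if folder j is empty. P(Xⱼ=1) = ((6-1)/6)^6 = 15625/46656.
By linearity, E[#empty] = 6·15625/46656 = 15625/7776.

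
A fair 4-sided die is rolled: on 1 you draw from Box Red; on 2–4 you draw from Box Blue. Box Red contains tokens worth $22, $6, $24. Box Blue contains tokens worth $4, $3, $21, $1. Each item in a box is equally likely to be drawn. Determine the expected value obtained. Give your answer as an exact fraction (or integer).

E[X | Box Red] = (22 + 6 + 24)/3 = 52/3
E[X | Box Blue] = (4 + 3 + 21 + 1)/4 = 29/4
E[X] = (1/4)·52/3 + (3/4)·29/4 = 469/48

469/48 dollars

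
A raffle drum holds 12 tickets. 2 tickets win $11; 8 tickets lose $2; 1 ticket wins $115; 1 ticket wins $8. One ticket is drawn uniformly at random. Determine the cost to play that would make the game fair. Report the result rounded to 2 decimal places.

E[payout] = (2/12)·11 + (8/12)·(-2) + (1/12)·115 + (1/12)·8 = 43/4
Fair fee = E[payout] = 43/4 ≈ $10.75

$10.75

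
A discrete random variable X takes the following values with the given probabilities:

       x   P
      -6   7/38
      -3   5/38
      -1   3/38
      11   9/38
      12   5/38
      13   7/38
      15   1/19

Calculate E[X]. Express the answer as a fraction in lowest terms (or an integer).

110/19

E[X] = (7/38)·(-6) + (5/38)·(-3) + (3/38)·(-1) + (9/38)·11 + (5/38)·12 + (7/38)·13 + (1/19)·15
     = 110/19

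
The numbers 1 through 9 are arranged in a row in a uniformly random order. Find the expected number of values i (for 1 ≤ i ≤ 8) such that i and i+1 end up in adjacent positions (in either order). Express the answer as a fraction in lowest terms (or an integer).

For each i ∈ {1,…,8}, let Xᵢ = 1 if i and i+1 are adjacent. P(Xᵢ=1) = 2·(9−1)!/9! = 2/9.
By linearity, E[ΣXᵢ] = (8)·(2/9) = 16/9.

16/9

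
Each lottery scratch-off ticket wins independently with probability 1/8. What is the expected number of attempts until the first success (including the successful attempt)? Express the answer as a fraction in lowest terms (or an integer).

8

For a geometric distribution, E[trials] = 1/p = 1/(1/8) = 8.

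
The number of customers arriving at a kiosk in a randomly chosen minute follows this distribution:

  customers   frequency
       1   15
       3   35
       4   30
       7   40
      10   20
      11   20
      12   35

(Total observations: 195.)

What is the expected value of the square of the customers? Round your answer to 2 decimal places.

Total = 195, so P(customers=1) = 15/195, etc.
E[X²] = (1/13)·1 + (7/39)·9 + (2/13)·16 + (8/39)·49 + (4/39)·100 + (4/39)·121 + (7/39)·144
     = 2446/39 ≈ 62.72

62.72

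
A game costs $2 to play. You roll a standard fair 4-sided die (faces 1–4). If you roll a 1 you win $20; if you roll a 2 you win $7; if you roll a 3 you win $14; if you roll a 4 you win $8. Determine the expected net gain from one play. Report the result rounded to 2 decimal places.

$10.25

E[payout] = (1/4)·7 + (1/4)·8 + (1/4)·14 + (1/4)·20 = 49/4
Expected profit = 49/4 − 2 = 41/4 ≈ $10.25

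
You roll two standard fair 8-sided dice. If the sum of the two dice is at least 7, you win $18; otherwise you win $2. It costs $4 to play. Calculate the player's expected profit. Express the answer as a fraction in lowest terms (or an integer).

E[payout] = (15/64)·2 + (49/64)·18 = 57/4
Expected profit = 57/4 − 4 = 41/4

41/4 dollars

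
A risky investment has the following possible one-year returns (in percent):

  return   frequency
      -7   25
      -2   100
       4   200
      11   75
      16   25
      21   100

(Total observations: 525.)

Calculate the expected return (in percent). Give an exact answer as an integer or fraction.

Total = 525, so P(return=-7) = 25/525, etc.
E[X] = (1/21)·(-7) + (4/21)·(-2) + (8/21)·4 + (1/7)·11 + (1/21)·16 + (4/21)·21
     = 50/7

50/7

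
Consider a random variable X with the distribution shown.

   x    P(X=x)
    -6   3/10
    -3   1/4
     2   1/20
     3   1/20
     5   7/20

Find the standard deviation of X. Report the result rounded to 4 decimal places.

4.7061

E[X] = -11/20, E[X²] = 449/20
Var(X) = E[X²] − (E[X])² = 449/20 − 121/400 = 8859/400
SD(X) = √(8859/400) ≈ 4.7061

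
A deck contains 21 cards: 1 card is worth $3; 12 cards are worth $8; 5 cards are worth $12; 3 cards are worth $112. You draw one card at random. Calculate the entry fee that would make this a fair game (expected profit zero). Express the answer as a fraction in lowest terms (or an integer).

E[payout] = (1/21)·3 + (12/21)·8 + (5/21)·12 + (3/21)·112 = 165/7
Fair fee = E[payout] = 165/7

165/7 dollars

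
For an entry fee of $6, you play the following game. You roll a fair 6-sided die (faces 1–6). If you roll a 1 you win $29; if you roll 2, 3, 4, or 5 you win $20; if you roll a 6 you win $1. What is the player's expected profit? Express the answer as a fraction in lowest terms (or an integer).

37/3 dollars

E[payout] = (1/6)·1 + (2/3)·20 + (1/6)·29 = 55/3
Expected profit = 55/3 − 6 = 37/3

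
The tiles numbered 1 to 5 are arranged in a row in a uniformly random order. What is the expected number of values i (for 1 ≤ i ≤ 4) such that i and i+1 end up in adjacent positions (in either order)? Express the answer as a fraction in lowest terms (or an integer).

8/5

For each i ∈ {1,…,4}, let Xᵢ = 1 if i and i+1 are adjacent. P(Xᵢ=1) = 2·(5−1)!/5! = 2/5.
By linearity, E[ΣXᵢ] = (4)·(2/5) = 8/5.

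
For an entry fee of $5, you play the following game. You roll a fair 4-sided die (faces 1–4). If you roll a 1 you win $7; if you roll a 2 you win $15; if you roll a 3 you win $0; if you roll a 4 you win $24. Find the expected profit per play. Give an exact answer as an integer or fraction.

E[payout] = (1/4)·0 + (1/4)·7 + (1/4)·15 + (1/4)·24 = 23/2
Expected profit = 23/2 − 5 = 13/2

13/2 dollars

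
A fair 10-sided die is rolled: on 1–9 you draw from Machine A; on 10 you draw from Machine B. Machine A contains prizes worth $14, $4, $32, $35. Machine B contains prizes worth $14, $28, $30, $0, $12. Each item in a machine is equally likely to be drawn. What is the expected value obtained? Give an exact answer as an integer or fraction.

E[X | Machine A] = (14 + 4 + 32 + 35)/4 = 85/4
E[X | Machine B] = (14 + 28 + 30 + 0 + 12)/5 = 84/5
E[X] = (9/10)·85/4 + (1/10)·84/5 = 4161/200

4161/200 dollars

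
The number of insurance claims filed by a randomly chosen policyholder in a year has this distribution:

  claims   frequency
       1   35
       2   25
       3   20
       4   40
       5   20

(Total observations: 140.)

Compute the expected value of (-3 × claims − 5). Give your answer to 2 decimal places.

-13.68

Total = 140, so P(claims=1) = 35/140, etc.
E[-3x-5] = (1/4)·(-8) + (5/28)·(-11) + (1/7)·(-14) + (2/7)·(-17) + (1/7)·(-20)
     = -383/28 ≈ -13.68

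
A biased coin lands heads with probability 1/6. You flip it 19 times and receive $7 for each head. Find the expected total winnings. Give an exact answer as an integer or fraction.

E[#heads] = 19·1/6 = 19/6 (linearity over flips).
E[winnings] = 7·19/6 = 133/6.

133/6 dollars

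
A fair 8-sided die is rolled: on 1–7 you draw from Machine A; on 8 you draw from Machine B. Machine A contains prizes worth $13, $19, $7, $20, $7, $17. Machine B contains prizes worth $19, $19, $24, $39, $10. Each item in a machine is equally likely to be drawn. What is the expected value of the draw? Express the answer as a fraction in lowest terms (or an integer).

E[X | Machine A] = (13 + 19 + 7 + 20 + 7 + 17)/6 = 83/6
E[X | Machine B] = (19 + 19 + 24 + 39 + 10)/5 = 111/5
E[X] = (7/8)·83/6 + (1/8)·111/5 = 3571/240

3571/240 dollars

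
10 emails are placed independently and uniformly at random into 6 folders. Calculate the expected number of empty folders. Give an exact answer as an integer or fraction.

Let Xⱼ=1 if folder j is empty. P(Xⱼ=1) = ((6-1)/6)^10 = 9765625/60466176.
By linearity, E[#empty] = 6·9765625/60466176 = 9765625/10077696.

9765625/10077696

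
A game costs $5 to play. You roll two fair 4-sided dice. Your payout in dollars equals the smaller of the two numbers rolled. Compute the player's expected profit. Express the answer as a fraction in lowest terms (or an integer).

Distribution of the smaller of the two numbers rolled: 1 w.p. 7/16, 2 w.p. 5/16, 3 w.p. 3/16, 4 w.p. 1/16
E[payout] = (7/16)·1 + (5/16)·2 + (3/16)·3 + (1/16)·4 = 15/8
Expected profit = 15/8 − 5 = -25/8

-25/8 dollars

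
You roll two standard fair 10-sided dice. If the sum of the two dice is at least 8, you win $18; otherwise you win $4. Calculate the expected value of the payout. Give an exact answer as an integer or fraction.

753/50 dollars

E[payout] = (21/100)·4 + (79/100)·18 = 753/50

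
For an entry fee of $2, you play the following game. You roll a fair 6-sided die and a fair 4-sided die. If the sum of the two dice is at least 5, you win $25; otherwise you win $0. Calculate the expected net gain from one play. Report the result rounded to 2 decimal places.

$16.75

E[payout] = (1/4)·0 + (3/4)·25 = 75/4
Expected profit = 75/4 − 2 = 67/4 ≈ $16.75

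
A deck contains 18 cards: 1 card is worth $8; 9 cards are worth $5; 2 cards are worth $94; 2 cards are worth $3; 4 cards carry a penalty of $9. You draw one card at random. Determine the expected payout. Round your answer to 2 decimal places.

E[payout] = (1/18)·8 + (9/18)·5 + (2/18)·94 + (2/18)·3 + (4/18)·(-9) = 211/18
≈ $11.72

$11.72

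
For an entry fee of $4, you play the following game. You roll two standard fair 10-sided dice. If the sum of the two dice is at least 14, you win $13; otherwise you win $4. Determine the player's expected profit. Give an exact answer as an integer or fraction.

63/25 dollars

E[payout] = (18/25)·4 + (7/25)·13 = 163/25
Expected profit = 163/25 − 4 = 63/25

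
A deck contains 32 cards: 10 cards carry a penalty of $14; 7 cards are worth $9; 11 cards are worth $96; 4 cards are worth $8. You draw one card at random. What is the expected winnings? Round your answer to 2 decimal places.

E[payout] = (10/32)·(-14) + (7/32)·9 + (11/32)·96 + (4/32)·8 = 1011/32
≈ $31.59

$31.59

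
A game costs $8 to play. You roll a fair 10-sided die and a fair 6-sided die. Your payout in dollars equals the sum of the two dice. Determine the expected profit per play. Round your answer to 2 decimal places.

$1.00

Distribution of the sum of the two dice: 2 w.p. 1/60, 3 w.p. 1/30, 4 w.p. 1/20, 5 w.p. 1/15, 6 w.p. 1/12, 7 w.p. 1/10, …
E[payout] = (1/60)·2 + (1/30)·3 + (1/20)·4 + (1/15)·5 + (1/12)·6 + (1/10)·7 + (1/10)·8 + (1/10)·9 + (1/10)·10 + (1/10)·11 + (1/12)·12 + (1/15)·13 + (1/20)·14 + (1/30)·15 + (1/60)·16 = 9
Expected profit = 9 − 8 = 1 ≈ $1.00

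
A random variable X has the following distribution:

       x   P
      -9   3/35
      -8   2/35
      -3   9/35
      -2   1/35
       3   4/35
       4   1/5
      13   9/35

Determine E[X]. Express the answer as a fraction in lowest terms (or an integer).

17/7

E[X] = (3/35)·(-9) + (2/35)·(-8) + (9/35)·(-3) + (1/35)·(-2) + (4/35)·3 + (1/5)·4 + (9/35)·13
     = 17/7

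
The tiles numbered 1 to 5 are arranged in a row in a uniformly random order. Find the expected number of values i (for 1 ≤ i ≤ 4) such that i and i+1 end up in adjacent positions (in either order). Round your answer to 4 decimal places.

For each i ∈ {1,…,4}, let Xᵢ = 1 if i and i+1 are adjacent. P(Xᵢ=1) = 2·(5−1)!/5! = 2/5.
By linearity, E[ΣXᵢ] = (4)·(2/5) = 8/5.
≈ 1.6000

1.6000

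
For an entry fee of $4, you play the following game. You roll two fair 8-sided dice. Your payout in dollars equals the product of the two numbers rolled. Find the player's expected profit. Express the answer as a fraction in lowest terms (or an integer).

Distribution of the product of the two numbers rolled: 1 w.p. 1/64, 2 w.p. 1/32, 3 w.p. 1/32, 4 w.p. 3/64, 5 w.p. 1/32, 6 w.p. 1/16, …
E[payout] = (1/64)·1 + (1/32)·2 + (1/32)·3 + (3/64)·4 + (1/32)·5 + (1/16)·6 + (1/32)·7 + (1/16)·8 + (1/64)·9 + (1/32)·10 + (1/16)·12 + (1/32)·14 + (1/32)·15 + (3/64)·16 + (1/32)·18 + (1/32)·20 + (1/32)·21 + (1/16)·24 + (1/64)·25 + (1/32)·28 + (1/32)·30 + (1/32)·32 + (1/32)·35 + (1/64)·36 + (1/32)·40 + (1/32)·42 + (1/32)·48 + (1/64)·49 + (1/32)·56 + (1/64)·64 = 81/4
Expected profit = 81/4 − 4 = 65/4

65/4 dollars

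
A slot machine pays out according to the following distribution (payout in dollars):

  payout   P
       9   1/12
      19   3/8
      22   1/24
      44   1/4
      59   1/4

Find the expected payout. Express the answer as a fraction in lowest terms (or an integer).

E[X] = (1/12)·9 + (3/8)·19 + (1/24)·22 + (1/4)·44 + (1/4)·59
     = 829/24

829/24 dollars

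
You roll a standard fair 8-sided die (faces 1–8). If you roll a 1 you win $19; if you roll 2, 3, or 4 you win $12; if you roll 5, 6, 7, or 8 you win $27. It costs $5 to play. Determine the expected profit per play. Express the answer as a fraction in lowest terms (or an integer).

E[payout] = (3/8)·12 + (1/8)·19 + (1/2)·27 = 163/8
Expected profit = 163/8 − 5 = 123/8

123/8 dollars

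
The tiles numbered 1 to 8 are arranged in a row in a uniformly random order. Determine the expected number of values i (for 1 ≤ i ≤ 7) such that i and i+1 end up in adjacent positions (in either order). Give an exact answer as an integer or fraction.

7/4

For each i ∈ {1,…,7}, let Xᵢ = 1 if i and i+1 are adjacent. P(Xᵢ=1) = 2·(8−1)!/8! = 2/8.
By linearity, E[ΣXᵢ] = (7)·(2/8) = 7/4.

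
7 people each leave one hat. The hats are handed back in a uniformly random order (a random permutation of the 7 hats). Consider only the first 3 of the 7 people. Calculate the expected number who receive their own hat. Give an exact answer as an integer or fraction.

3/7

Let Xᵢ = 1 if person i gets their own hat. For each i, P(Xᵢ=1) = 1/7.
By linearity of expectation, E[X₁+…+X_3] = 3·(1/7) = 3/7.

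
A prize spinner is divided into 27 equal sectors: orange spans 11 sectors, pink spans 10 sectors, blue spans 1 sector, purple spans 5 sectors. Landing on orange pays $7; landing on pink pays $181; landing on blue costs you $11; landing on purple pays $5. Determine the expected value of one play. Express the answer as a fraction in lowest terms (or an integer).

1901/27 dollars

E[payout] = (11/27)·7 + (10/27)·181 + (1/27)·(-11) + (5/27)·5 = 1901/27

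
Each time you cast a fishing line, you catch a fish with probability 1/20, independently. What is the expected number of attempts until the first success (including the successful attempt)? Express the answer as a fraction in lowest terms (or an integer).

20

For a geometric distribution, E[trials] = 1/p = 1/(1/20) = 20.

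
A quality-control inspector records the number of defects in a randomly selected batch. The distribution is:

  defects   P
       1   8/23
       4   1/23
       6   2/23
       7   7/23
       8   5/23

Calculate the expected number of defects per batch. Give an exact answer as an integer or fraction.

E[X] = (8/23)·1 + (1/23)·4 + (2/23)·6 + (7/23)·7 + (5/23)·8
     = 113/23

113/23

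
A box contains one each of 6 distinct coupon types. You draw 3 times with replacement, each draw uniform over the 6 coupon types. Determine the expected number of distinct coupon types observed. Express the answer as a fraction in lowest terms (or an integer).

Let Xⱼ=1 if type j appears at least once. P(Xⱼ=1) = 1 − ((6−1)/6)^3 = 91/216.
E[#distinct] = 6·91/216 = 91/36.

91/36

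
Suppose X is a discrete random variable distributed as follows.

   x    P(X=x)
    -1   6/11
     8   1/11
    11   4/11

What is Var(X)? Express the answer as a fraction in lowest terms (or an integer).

E[X] = (6/11)·(-1) + (1/11)·8 + (4/11)·11 = 46/11
E[X²] = (6/11)·1 + (1/11)·64 + (4/11)·121 = 554/11
Var(X) = 554/11 − (46/11)² = 3978/121

3978/121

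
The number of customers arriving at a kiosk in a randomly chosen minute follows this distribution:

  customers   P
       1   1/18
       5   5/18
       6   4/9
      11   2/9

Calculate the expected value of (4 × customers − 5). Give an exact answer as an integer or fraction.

191/9

E[4x-5] = (1/18)·(-1) + (5/18)·15 + (4/9)·19 + (2/9)·39
     = 191/9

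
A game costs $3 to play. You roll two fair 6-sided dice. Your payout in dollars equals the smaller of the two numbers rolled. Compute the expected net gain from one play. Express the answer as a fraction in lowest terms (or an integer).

-17/36 dollars

Distribution of the smaller of the two numbers rolled: 1 w.p. 11/36, 2 w.p. 1/4, 3 w.p. 7/36, 4 w.p. 5/36, 5 w.p. 1/12, 6 w.p. 1/36
E[payout] = (11/36)·1 + (1/4)·2 + (7/36)·3 + (5/36)·4 + (1/12)·5 + (1/36)·6 = 91/36
Expected profit = 91/36 − 3 = -17/36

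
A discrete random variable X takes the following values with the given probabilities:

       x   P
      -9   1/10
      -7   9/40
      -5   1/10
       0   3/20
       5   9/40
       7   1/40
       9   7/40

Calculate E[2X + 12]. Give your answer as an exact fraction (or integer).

59/5

E[2x+12] = (1/10)·(-6) + (9/40)·(-2) + (1/10)·2 + (3/20)·12 + (9/40)·22 + (1/40)·26 + (7/40)·30
     = 59/5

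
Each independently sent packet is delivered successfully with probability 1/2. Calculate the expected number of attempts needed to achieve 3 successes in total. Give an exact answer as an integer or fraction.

By linearity (sum of 3 independent geometric waits), E[trials] = 3/p = 3/(1/2) = 6.

6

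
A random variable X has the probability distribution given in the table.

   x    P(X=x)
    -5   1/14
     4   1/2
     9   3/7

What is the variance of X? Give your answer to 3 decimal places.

14.250

E[X] = (1/14)·(-5) + (1/2)·4 + (3/7)·9 = 11/2
E[X²] = (1/14)·25 + (1/2)·16 + (3/7)·81 = 89/2
Var(X) = 89/2 − (11/2)² = 57/4 ≈ 14.250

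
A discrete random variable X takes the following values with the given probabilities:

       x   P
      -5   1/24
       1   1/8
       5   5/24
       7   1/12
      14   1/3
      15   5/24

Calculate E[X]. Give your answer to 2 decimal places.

9.33

E[X] = (1/24)·(-5) + (1/8)·1 + (5/24)·5 + (1/12)·7 + (1/3)·14 + (5/24)·15
     = 28/3 ≈ 9.33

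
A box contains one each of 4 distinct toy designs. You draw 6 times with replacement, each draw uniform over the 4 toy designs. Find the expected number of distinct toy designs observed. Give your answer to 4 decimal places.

Let Xⱼ=1 if type j appears at least once. P(Xⱼ=1) = 1 − ((4−1)/4)^6 = 3367/4096.
E[#distinct] = 4·3367/4096 = 3367/1024.
≈ 3.2881

3.2881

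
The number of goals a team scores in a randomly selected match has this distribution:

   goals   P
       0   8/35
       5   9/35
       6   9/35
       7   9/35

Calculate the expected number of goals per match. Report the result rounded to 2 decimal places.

4.63

E[X] = (8/35)·0 + (9/35)·5 + (9/35)·6 + (9/35)·7
     = 162/35 ≈ 4.63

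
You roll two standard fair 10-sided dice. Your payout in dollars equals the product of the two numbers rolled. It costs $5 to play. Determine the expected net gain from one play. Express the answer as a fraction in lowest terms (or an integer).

Distribution of the product of the two numbers rolled: 1 w.p. 1/100, 2 w.p. 1/50, 3 w.p. 1/50, 4 w.p. 3/100, 5 w.p. 1/50, 6 w.p. 1/25, …
E[payout] = (1/100)·1 + (1/50)·2 + (1/50)·3 + (3/100)·4 + (1/50)·5 + (1/25)·6 + (1/50)·7 + (1/25)·8 + (3/100)·9 + (1/25)·10 + (1/25)·12 + (1/50)·14 + (1/50)·15 + (3/100)·16 + (1/25)·18 + (1/25)·20 + (1/50)·21 + (1/25)·24 + (1/100)·25 + (1/50)·27 + (1/50)·28 + (1/25)·30 + (1/50)·32 + (1/50)·35 + (3/100)·36 + (1/25)·40 + (1/50)·42 + (1/50)·45 + (1/50)·48 + (1/100)·49 + (1/50)·50 + (1/50)·54 + (1/50)·56 + (1/50)·60 + (1/50)·63 + (1/100)·64 + (1/50)·70 + (1/50)·72 + (1/50)·80 + (1/100)·81 + (1/50)·90 + (1/100)·100 = 121/4
Expected profit = 121/4 − 5 = 101/4

101/4 dollars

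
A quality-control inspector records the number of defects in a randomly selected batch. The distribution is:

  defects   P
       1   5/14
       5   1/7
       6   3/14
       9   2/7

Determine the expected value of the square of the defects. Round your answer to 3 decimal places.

E[X²] = (5/14)·1 + (1/7)·25 + (3/14)·36 + (2/7)·81
     = 487/14 ≈ 34.786

34.786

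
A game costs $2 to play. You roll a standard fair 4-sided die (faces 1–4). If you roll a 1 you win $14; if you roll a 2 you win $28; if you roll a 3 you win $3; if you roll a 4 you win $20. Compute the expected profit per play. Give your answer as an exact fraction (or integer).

E[payout] = (1/4)·3 + (1/4)·14 + (1/4)·20 + (1/4)·28 = 65/4
Expected profit = 65/4 − 2 = 57/4

57/4 dollars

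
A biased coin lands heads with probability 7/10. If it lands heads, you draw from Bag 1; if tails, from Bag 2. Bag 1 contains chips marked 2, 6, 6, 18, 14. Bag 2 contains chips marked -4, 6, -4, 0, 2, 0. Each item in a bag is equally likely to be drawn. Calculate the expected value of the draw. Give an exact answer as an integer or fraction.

161/25

E[X | Bag 1] = (2 + 6 + 6 + 18 + 14)/5 = 46/5
E[X | Bag 2] = (-4 + 6 − 4 + 0 + 2 + 0)/6 = 0
E[X] = (7/10)·46/5 + (3/10)·0 = 161/25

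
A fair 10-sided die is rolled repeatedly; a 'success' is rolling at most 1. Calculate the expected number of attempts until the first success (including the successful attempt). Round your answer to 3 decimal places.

For a geometric distribution, E[trials] = 1/p = 1/(1/10) = 10.
≈ 10.000

10.000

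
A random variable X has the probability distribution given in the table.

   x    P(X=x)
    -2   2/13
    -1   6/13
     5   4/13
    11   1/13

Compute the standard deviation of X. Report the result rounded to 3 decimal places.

E[X] = 21/13, E[X²] = 235/13
Var(X) = E[X²] − (E[X])² = 235/13 − 441/169 = 2614/169
SD(X) = √(2614/169) ≈ 3.933

3.933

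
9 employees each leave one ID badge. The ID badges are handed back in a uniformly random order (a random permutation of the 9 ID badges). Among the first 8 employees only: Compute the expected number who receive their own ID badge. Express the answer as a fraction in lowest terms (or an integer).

8/9

Let Xᵢ = 1 if person i gets their own ID badge. For each i, P(Xᵢ=1) = 1/9.
By linearity of expectation, E[X₁+…+X_8] = 8·(1/9) = 8/9.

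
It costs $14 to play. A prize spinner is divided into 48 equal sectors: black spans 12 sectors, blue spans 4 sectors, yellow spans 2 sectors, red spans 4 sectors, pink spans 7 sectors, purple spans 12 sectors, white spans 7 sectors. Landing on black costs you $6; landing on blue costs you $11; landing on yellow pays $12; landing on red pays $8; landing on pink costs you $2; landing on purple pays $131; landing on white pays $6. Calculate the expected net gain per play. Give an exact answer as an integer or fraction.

E[payout] = (12/48)·(-6) + (4/48)·(-11) + (2/48)·12 + (4/48)·8 + (7/48)·(-2) + (12/48)·131 + (7/48)·6 = 385/12
Expected profit = 385/12 − 14 = 217/12

217/12 dollars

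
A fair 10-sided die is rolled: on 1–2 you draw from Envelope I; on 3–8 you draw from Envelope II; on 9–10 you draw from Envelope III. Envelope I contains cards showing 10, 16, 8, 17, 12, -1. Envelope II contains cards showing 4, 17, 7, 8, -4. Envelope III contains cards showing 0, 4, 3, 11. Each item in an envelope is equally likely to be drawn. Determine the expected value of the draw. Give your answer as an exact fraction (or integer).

1021/150

E[X | Envelope I] = (10 + 16 + 8 + 17 + 12 − 1)/6 = 31/3
E[X | Envelope II] = (4 + 17 + 7 + 8 − 4)/5 = 32/5
E[X | Envelope III] = (0 + 4 + 3 + 11)/4 = 9/2
E[X] = (1/5)·31/3 + (3/5)·32/5 + (1/5)·9/2 = 1021/150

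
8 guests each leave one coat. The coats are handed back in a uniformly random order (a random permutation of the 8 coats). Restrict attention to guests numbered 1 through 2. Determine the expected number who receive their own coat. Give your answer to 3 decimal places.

0.250

Let Xᵢ = 1 if person i gets their own coat. For each i, P(Xᵢ=1) = 1/8.
By linearity of expectation, E[X₁+…+X_2] = 2·(1/8) = 1/4.
≈ 0.250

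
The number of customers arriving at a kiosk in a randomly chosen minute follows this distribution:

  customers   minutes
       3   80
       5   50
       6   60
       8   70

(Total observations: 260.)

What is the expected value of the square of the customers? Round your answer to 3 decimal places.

Total = 260, so P(customers=3) = 80/260, etc.
E[X²] = (4/13)·9 + (5/26)·25 + (3/13)·36 + (7/26)·64
     = 861/26 ≈ 33.115

33.115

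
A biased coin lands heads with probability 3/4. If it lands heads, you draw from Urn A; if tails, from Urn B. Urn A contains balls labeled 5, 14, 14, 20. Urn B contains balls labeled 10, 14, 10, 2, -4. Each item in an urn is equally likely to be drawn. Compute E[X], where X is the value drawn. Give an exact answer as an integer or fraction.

923/80

E[X | Urn A] = (5 + 14 + 14 + 20)/4 = 53/4
E[X | Urn B] = (10 + 14 + 10 + 2 − 4)/5 = 32/5
E[X] = (3/4)·53/4 + (1/4)·32/5 = 923/80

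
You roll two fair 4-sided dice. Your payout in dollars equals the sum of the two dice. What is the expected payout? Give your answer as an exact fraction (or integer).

$5

Distribution of the sum of the two dice: 2 w.p. 1/16, 3 w.p. 1/8, 4 w.p. 3/16, 5 w.p. 1/4, 6 w.p. 3/16, 7 w.p. 1/8, …
E[payout] = (1/16)·2 + (1/8)·3 + (3/16)·4 + (1/4)·5 + (3/16)·6 + (1/8)·7 + (1/16)·8 = 5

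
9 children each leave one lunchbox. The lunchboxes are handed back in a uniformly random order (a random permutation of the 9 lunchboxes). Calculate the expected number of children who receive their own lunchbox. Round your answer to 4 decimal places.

Let Xᵢ = 1 if person i gets their own lunchbox. For each i, P(Xᵢ=1) = 1/9.
By linearity of expectation, E[X₁+…+X_9] = 9·(1/9) = 1.
≈ 1.0000

1.0000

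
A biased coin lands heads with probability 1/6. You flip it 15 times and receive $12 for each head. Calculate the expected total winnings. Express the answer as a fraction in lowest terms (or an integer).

$30

E[#heads] = 15·1/6 = 5/2 (linearity over flips).
E[winnings] = 12·5/2 = 30.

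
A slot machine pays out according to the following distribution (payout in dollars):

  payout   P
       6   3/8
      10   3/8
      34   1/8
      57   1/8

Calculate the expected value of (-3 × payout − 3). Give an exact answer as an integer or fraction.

E[-3x-3] = (3/8)·(-21) + (3/8)·(-33) + (1/8)·(-105) + (1/8)·(-174)
     = -441/8

-441/8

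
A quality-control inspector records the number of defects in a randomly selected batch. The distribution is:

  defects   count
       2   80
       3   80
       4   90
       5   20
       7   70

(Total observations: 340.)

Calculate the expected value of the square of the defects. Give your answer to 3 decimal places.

Total = 340, so P(defects=2) = 80/340, etc.
E[X²] = (4/17)·4 + (4/17)·9 + (9/34)·16 + (1/17)·25 + (7/34)·49
     = 641/34 ≈ 18.853

18.853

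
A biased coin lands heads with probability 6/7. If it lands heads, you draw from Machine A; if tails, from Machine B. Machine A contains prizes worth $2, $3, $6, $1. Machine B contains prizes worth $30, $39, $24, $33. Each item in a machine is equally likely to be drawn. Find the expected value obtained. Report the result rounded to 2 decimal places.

E[X | Machine A] = (2 + 3 + 6 + 1)/4 = 3
E[X | Machine B] = (30 + 39 + 24 + 33)/4 = 63/2
E[X] = (6/7)·3 + (1/7)·63/2 = 99/14 ≈ 7.07

$7.07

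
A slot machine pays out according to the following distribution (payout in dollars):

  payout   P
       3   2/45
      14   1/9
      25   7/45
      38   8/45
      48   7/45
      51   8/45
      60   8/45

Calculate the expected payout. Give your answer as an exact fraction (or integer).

E[X] = (2/45)·3 + (1/9)·14 + (7/45)·25 + (8/45)·38 + (7/45)·48 + (8/45)·51 + (8/45)·60
     = 593/15

593/15 dollars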